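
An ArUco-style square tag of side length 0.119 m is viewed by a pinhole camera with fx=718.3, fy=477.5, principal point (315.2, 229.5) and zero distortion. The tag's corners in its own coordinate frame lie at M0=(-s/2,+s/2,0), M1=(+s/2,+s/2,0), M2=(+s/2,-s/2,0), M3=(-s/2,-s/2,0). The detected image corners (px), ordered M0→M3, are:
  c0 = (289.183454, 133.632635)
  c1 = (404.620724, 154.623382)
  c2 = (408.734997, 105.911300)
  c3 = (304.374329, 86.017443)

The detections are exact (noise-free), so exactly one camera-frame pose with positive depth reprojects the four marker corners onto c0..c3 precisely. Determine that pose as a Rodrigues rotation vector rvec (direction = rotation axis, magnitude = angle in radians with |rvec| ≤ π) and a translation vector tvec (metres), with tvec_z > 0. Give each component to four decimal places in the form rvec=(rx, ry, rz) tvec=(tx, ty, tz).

Intrinsics K: fx=718.3, fy=477.5, cx=315.2, cy=229.5
Marker side s = 0.119 m; corners in marker frame (Z=0):
  M0 = (-0.0595, +0.0595, 0)
  M1 = (+0.0595, +0.0595, 0)
  M2 = (+0.0595, -0.0595, 0)
  M3 = (-0.0595, -0.0595, 0)
Detected image corners:
  c0 = (289.183454, 133.632635) px
  c1 = (404.620724, 154.623382) px
  c2 = (408.734997, 105.911300) px
  c3 = (304.374329, 86.017443) px
Planar DLT: solve 8×8 A·h = b for H (H[2,2]=1):
  H  [+978.21587 -373.56079 +352.49736]
  H  [+191.01038 +304.81458 +118.95155]
  H  [+0.16206 -0.83273 +1.00000]
B = K⁻¹H; ‖b₁‖=1.340159, ‖b₂‖=1.340159; λ = 2/(‖b₁‖+‖b₂‖) = 0.746180, sign → tz>0 ⇒ λ=+0.746180
r₁ = λ·B[:,0] = (+0.96312,+0.24037,+0.12093); r₂ = λ·B[:,1] = (-0.11540,+0.77497,-0.62137)
r₃ = r₁×r₂ = (-0.24307,+0.58450,+0.77413); SVD([r₁ r₂ r₃]) → R = UVᵀ:
  R  [+0.96312 -0.11540 -0.24307]
  R  [+0.24037 +0.77497 +0.58450]
  R  [+0.12093 -0.62137 +0.77413]
t = (+0.03875, -0.17275, +0.74618) m
tr R = 2.512226; θ = arccos((tr R − 1)/2) = 0.713443 rad = 40.877°
axis k = ((R−Rᵀ)₃₂, (R−Rᵀ)₁₃, (R−Rᵀ)₂₁) / (2 sinθ) = (-0.921294, -0.278098, +0.271807)
rvec = θ·k = (-0.657291, -0.198407, +0.193919)

rvec=(-0.6573, -0.1984, 0.1939) tvec=(0.0387, -0.1728, 0.7462)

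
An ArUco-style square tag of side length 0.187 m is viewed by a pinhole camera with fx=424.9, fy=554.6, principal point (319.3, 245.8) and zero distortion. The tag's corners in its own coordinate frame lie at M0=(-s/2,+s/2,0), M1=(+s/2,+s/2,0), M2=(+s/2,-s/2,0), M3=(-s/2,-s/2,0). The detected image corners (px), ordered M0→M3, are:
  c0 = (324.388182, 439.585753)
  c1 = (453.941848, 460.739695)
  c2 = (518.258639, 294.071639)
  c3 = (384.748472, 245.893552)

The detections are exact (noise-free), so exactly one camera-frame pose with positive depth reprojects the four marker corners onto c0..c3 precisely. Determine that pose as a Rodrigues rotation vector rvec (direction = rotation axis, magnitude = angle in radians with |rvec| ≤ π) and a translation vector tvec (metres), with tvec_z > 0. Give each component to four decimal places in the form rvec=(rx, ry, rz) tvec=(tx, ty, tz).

rvec=(0.3079, -0.3218, 0.2980) tvec=(0.1216, 0.1072, 0.4972)

Intrinsics K: fx=424.9, fy=554.6, cx=319.3, cy=245.8
Marker side s = 0.187 m; corners in marker frame (Z=0):
  M0 = (-0.0935, +0.0935, 0)
  M1 = (+0.0935, +0.0935, 0)
  M2 = (+0.0935, -0.0935, 0)
  M3 = (-0.0935, -0.0935, 0)
Detected image corners:
  c0 = (324.388182, 439.585753) px
  c1 = (453.941848, 460.739695) px
  c2 = (518.258639, 294.071639) px
  c3 = (384.748472, 245.893552) px
Planar DLT: solve 8×8 A·h = b for H (H[2,2]=1):
  H  [+999.92569 -125.66835 +423.23482]
  H  [+436.48214 +1137.27135 +365.39404]
  H  [+0.70667 +0.49578 +1.00000]
B = K⁻¹H; ‖b₁‖=2.011117, ‖b₂‖=2.011117; λ = 2/(‖b₁‖+‖b₂‖) = 0.497236, sign → tz>0 ⇒ λ=+0.497236
r₁ = λ·B[:,0] = (+0.90610,+0.23560,+0.35138); r₂ = λ·B[:,1] = (-0.33231,+0.91038,+0.24652)
r₃ = r₁×r₂ = (-0.26181,-0.34014,+0.90319); SVD([r₁ r₂ r₃]) → R = UVᵀ:
  R  [+0.90610 -0.33231 -0.26181]
  R  [+0.23560 +0.91038 -0.34014]
  R  [+0.35138 +0.24652 +0.90319]
t = (+0.12163, +0.10722, +0.49724) m
tr R = 2.719680; θ = arccos((tr R − 1)/2) = 0.535840 rad = 30.701°
axis k = ((R−Rᵀ)₃₂, (R−Rᵀ)₁₃, (R−Rᵀ)₂₁) / (2 sinθ) = (+0.574520, -0.600505, +0.556166)
rvec = θ·k = (+0.307850, -0.321774, +0.298016)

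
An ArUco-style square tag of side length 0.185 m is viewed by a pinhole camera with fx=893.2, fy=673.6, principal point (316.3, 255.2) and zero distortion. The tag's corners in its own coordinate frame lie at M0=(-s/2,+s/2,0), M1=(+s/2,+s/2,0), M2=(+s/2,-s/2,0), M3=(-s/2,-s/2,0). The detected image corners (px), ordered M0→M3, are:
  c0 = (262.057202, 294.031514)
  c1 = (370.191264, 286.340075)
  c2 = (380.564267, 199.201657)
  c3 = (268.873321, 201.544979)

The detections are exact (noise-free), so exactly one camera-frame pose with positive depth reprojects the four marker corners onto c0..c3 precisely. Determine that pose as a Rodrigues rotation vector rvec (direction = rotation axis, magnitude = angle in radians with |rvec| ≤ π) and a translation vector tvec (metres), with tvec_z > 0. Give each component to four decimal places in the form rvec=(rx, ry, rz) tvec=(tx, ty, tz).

rvec=(0.2842, -0.4688, 0.0041) tvec=(0.0086, -0.0182, 1.3396)

Intrinsics K: fx=893.2, fy=673.6, cx=316.3, cy=255.2
Marker side s = 0.185 m; corners in marker frame (Z=0):
  M0 = (-0.0925, +0.0925, 0)
  M1 = (+0.0925, +0.0925, 0)
  M2 = (+0.0925, -0.0925, 0)
  M3 = (-0.0925, -0.0925, 0)
Detected image corners:
  c0 = (262.057202, 294.031514) px
  c1 = (370.191264, 286.340075) px
  c2 = (380.564267, 199.201657) px
  c3 = (268.873321, 201.544979) px
Planar DLT: solve 8×8 A·h = b for H (H[2,2]=1):
  H  [+700.67732 +17.64236 +322.03496]
  H  [+54.31446 +534.32172 +246.03706]
  H  [+0.33311 +0.20097 +1.00000]
B = K⁻¹H; ‖b₁‖=0.746495, ‖b₂‖=0.746495; λ = 2/(‖b₁‖+‖b₂‖) = 1.339593, sign → tz>0 ⇒ λ=+1.339593
r₁ = λ·B[:,0] = (+0.89284,-0.06104,+0.44623); r₂ = λ·B[:,1] = (-0.06888,+0.96061,+0.26922)
r₃ = r₁×r₂ = (-0.44508,-0.27110,+0.85346); SVD([r₁ r₂ r₃]) → R = UVᵀ:
  R  [+0.89284 -0.06888 -0.44508]
  R  [-0.06104 +0.96061 -0.27110]
  R  [+0.44623 +0.26922 +0.85346]
t = (+0.00860, -0.01822, +1.33959) m
tr R = 2.706913; θ = arccos((tr R − 1)/2) = 0.548214 rad = 31.410°
axis k = ((R−Rᵀ)₃₂, (R−Rᵀ)₁₃, (R−Rᵀ)₂₁) / (2 sinθ) = (+0.518382, -0.855116, +0.007517)
rvec = θ·k = (+0.284185, -0.468787, +0.004121)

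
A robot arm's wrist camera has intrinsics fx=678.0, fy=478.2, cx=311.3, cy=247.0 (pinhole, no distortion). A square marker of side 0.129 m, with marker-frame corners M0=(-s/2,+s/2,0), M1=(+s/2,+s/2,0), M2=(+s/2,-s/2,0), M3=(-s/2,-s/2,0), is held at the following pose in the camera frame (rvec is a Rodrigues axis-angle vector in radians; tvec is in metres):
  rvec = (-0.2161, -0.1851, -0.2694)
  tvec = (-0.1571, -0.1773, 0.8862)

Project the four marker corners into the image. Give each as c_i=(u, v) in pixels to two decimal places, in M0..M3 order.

Intrinsics K: fx=678.0, fy=478.2, cx=311.3, cy=247.0
Marker side s = 0.129 m; corners in marker frame (Z=0):
  M0 = (-0.0645, +0.0645, 0)
  M1 = (+0.0645, +0.0645, 0)
  M2 = (+0.0645, -0.0645, 0)
  M3 = (-0.0645, -0.0645, 0)
rvec = (-0.2161, -0.1851, -0.2694), |rvec| = θ = 0.39184 rad = 22.451°
Rodrigues: sinθ=0.38189, 1−cosθ=0.07579; R = I + sinθ·[k]× + (1−cosθ)·[k]×²:
    [+0.94726 +0.28230 -0.15166]
    [-0.24281 +0.94112 +0.23523]
    [+0.20914 -0.18600 +0.96003]
t = (-0.1571, -0.1773, 0.8862) m
M0: Pc = R·M0+t = (-0.19999, -0.10094, +0.86071); u = 678.0·(-0.19999)/0.86071 + 311.3 = 153.7645, v = 478.2·(-0.10094)/0.86071 + 247.0 = 190.9213
M1: Pc = R·M1+t = (-0.07779, -0.13226, +0.88769); u = 678.0·(-0.07779)/0.88769 + 311.3 = 251.8834, v = 478.2·(-0.13226)/0.88769 + 247.0 = 175.7520
M2: Pc = R·M2+t = (-0.11421, -0.25366, +0.91169); u = 678.0·(-0.11421)/0.91169 + 311.3 = 226.3644, v = 478.2·(-0.25366)/0.91169 + 247.0 = 113.9476
M3: Pc = R·M3+t = (-0.23641, -0.22234, +0.88471); u = 678.0·(-0.23641)/0.88471 + 311.3 = 130.1283, v = 478.2·(-0.22234)/0.88471 + 247.0 = 126.8208

c0=(153.76, 190.92) c1=(251.88, 175.75) c2=(226.36, 113.95) c3=(130.13, 126.82)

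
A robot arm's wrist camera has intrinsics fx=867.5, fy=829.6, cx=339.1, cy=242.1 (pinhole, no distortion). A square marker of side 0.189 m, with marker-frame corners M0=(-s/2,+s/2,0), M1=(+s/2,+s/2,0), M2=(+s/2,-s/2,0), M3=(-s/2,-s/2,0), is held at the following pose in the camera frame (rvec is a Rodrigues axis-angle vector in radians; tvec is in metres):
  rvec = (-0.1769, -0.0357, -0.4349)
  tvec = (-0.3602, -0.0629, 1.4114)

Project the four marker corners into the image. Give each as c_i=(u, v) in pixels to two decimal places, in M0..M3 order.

c0=(85.58, 278.34) c1=(194.00, 231.50) c2=(148.84, 134.19) c3=(42.34, 179.08)

Intrinsics K: fx=867.5, fy=829.6, cx=339.1, cy=242.1
Marker side s = 0.189 m; corners in marker frame (Z=0):
  M0 = (-0.0945, +0.0945, 0)
  M1 = (+0.0945, +0.0945, 0)
  M2 = (+0.0945, -0.0945, 0)
  M3 = (-0.0945, -0.0945, 0)
rvec = (-0.1769, -0.0357, -0.4349), |rvec| = θ = 0.47086 rad = 26.978°
Rodrigues: sinθ=0.45365, 1−cosθ=0.10882; R = I + sinθ·[k]× + (1−cosθ)·[k]×²:
    [+0.90654 +0.42211 +0.00337]
    [-0.41591 +0.89181 +0.17806]
    [+0.07216 -0.16281 +0.98401]
t = (-0.3602, -0.0629, 1.4114) m
M0: Pc = R·M0+t = (-0.40598, +0.06068, +1.38920); u = 867.5·(-0.40598)/1.38920 + 339.1 = 85.5815, v = 829.6·(+0.06068)/1.38920 + 242.1 = 278.3362
M1: Pc = R·M1+t = (-0.23464, -0.01793, +1.40283); u = 867.5·(-0.23464)/1.40283 + 339.1 = 193.9988, v = 829.6·(-0.01793)/1.40283 + 242.1 = 231.4980
M2: Pc = R·M2+t = (-0.31442, -0.18648, +1.43360); u = 867.5·(-0.31442)/1.43360 + 339.1 = 148.8382, v = 829.6·(-0.18648)/1.43360 + 242.1 = 134.1882
M3: Pc = R·M3+t = (-0.48576, -0.10787, +1.41997); u = 867.5·(-0.48576)/1.41997 + 339.1 = 42.3366, v = 829.6·(-0.10787)/1.41997 + 242.1 = 179.0768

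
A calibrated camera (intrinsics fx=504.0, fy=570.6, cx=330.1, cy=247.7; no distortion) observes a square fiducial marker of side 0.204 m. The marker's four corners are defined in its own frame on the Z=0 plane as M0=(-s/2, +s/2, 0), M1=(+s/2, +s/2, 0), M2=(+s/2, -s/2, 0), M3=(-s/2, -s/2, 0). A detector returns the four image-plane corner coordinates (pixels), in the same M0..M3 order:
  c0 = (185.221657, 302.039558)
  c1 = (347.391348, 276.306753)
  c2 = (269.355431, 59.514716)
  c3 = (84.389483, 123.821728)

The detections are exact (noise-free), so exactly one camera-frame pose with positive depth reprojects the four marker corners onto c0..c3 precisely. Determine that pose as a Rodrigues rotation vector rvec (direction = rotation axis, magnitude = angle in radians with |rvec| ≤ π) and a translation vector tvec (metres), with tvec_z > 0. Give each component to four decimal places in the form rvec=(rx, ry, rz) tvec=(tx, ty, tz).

rvec=(0.6019, 0.3156, -0.2623) tvec=(-0.1098, -0.0399, 0.5017)

Intrinsics K: fx=504.0, fy=570.6, cx=330.1, cy=247.7
Marker side s = 0.204 m; corners in marker frame (Z=0):
  M0 = (-0.1020, +0.1020, 0)
  M1 = (+0.1020, +0.1020, 0)
  M2 = (+0.1020, -0.1020, 0)
  M3 = (-0.1020, -0.1020, 0)
Detected image corners:
  c0 = (185.221657, 302.039558) px
  c1 = (347.391348, 276.306753) px
  c2 = (269.355431, 59.514716) px
  c3 = (84.389483, 123.821728) px
Planar DLT: solve 8×8 A·h = b for H (H[2,2]=1):
  H  [+684.27505 +668.02859 +219.80945]
  H  [-349.00974 +1154.94008 +202.33645]
  H  [-0.72543 +1.01761 +1.00000]
B = K⁻¹H; ‖b₁‖=1.993371, ‖b₂‖=1.993371; λ = 2/(‖b₁‖+‖b₂‖) = 0.501663, sign → tz>0 ⇒ λ=+0.501663
r₁ = λ·B[:,0] = (+0.91946,-0.14886,-0.36392); r₂ = λ·B[:,1] = (+0.33057,+0.79380,+0.51050)
r₃ = r₁×r₂ = (+0.21289,-0.58968,+0.77907); SVD([r₁ r₂ r₃]) → R = UVᵀ:
  R  [+0.91946 +0.33057 +0.21289]
  R  [-0.14886 +0.79380 -0.58968]
  R  [-0.36392 +0.51050 +0.77907]
t = (-0.10978, -0.03988, +0.50166) m
tr R = 2.492324; θ = arccos((tr R − 1)/2) = 0.728518 rad = 41.741°
axis k = ((R−Rᵀ)₃₂, (R−Rᵀ)₁₃, (R−Rᵀ)₂₁) / (2 sinθ) = (+0.826255, +0.433192, -0.360066)
rvec = θ·k = (+0.601941, +0.315588, -0.262315)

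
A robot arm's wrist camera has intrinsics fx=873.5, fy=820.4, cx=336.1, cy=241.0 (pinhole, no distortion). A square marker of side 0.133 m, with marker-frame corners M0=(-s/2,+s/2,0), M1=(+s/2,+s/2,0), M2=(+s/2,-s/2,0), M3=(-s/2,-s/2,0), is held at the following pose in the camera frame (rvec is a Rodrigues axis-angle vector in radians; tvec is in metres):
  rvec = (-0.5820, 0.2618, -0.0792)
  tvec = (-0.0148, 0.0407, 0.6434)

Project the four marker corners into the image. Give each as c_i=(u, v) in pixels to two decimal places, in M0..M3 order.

c0=(225.22, 380.85) c1=(408.88, 360.64) c2=(400.79, 210.76) c3=(236.90, 235.20)

Intrinsics K: fx=873.5, fy=820.4, cx=336.1, cy=241.0
Marker side s = 0.133 m; corners in marker frame (Z=0):
  M0 = (-0.0665, +0.0665, 0)
  M1 = (+0.0665, +0.0665, 0)
  M2 = (+0.0665, -0.0665, 0)
  M3 = (-0.0665, -0.0665, 0)
rvec = (-0.5820, 0.2618, -0.0792), |rvec| = θ = 0.64307 rad = 36.845°
Rodrigues: sinθ=0.59965, 1−cosθ=0.19974; R = I + sinθ·[k]× + (1−cosθ)·[k]×²:
    [+0.96387 +0.00026 +0.26639]
    [-0.14745 +0.83336 +0.53269]
    [-0.22186 -0.55272 +0.80329]
t = (-0.0148, 0.0407, 0.6434) m
M0: Pc = R·M0+t = (-0.07888, +0.10592, +0.62140); u = 873.5·(-0.07888)/0.62140 + 336.1 = 225.2184, v = 820.4·(+0.10592)/0.62140 + 241.0 = 380.8461
M1: Pc = R·M1+t = (+0.04931, +0.08631, +0.59189); u = 873.5·(+0.04931)/0.59189 + 336.1 = 408.8770, v = 820.4·(+0.08631)/0.59189 + 241.0 = 360.6364
M2: Pc = R·M2+t = (+0.04928, -0.02452, +0.66540); u = 873.5·(+0.04928)/0.66540 + 336.1 = 400.7916, v = 820.4·(-0.02452)/0.66540 + 241.0 = 210.7634
M3: Pc = R·M3+t = (-0.07891, -0.00491, +0.69491); u = 873.5·(-0.07891)/0.69491 + 336.1 = 236.9050, v = 820.4·(-0.00491)/0.69491 + 241.0 = 235.1992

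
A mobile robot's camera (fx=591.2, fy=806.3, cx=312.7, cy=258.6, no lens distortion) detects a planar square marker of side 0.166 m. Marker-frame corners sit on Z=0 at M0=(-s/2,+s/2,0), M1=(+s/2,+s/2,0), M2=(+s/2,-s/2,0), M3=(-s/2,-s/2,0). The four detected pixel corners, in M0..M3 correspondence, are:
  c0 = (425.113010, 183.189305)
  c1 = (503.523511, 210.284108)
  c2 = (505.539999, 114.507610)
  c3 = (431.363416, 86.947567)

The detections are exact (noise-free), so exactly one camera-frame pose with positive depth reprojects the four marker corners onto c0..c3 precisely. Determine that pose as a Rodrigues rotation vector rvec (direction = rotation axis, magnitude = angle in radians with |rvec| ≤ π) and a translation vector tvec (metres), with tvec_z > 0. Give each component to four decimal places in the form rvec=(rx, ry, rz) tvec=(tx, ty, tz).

Intrinsics K: fx=591.2, fy=806.3, cx=312.7, cy=258.6
Marker side s = 0.166 m; corners in marker frame (Z=0):
  M0 = (-0.0830, +0.0830, 0)
  M1 = (+0.0830, +0.0830, 0)
  M2 = (+0.0830, -0.0830, 0)
  M3 = (-0.0830, -0.0830, 0)
Detected image corners:
  c0 = (425.113010, 183.189305) px
  c1 = (503.523511, 210.284108) px
  c2 = (505.539999, 114.507610) px
  c3 = (431.363416, 86.947567) px
Planar DLT: solve 8×8 A·h = b for H (H[2,2]=1):
  H  [+516.36554 -177.59256 +466.82892]
  H  [+182.87463 +529.61839 +147.56545]
  H  [+0.12246 -0.32767 +1.00000]
B = K⁻¹H; ‖b₁‖=0.839092, ‖b₂‖=0.839092; λ = 2/(‖b₁‖+‖b₂‖) = 1.191764, sign → tz>0 ⇒ λ=+1.191764
r₁ = λ·B[:,0] = (+0.96372,+0.22349,+0.14594); r₂ = λ·B[:,1] = (-0.15145,+0.90806,-0.39051)
r₃ = r₁×r₂ = (-0.21980,+0.35424,+0.90896); SVD([r₁ r₂ r₃]) → R = UVᵀ:
  R  [+0.96372 -0.15145 -0.21980]
  R  [+0.22349 +0.90806 +0.35424]
  R  [+0.14594 -0.39051 +0.90896]
t = (+0.31070, -0.16412, +1.19176) m
tr R = 2.780731; θ = arccos((tr R − 1)/2) = 0.472649 rad = 27.081°
axis k = ((R−Rᵀ)₃₂, (R−Rᵀ)₁₃, (R−Rᵀ)₂₁) / (2 sinθ) = (-0.817961, -0.401696, +0.411801)
rvec = θ·k = (-0.386608, -0.189861, +0.194637)

rvec=(-0.3866, -0.1899, 0.1946) tvec=(0.3107, -0.1641, 1.1918)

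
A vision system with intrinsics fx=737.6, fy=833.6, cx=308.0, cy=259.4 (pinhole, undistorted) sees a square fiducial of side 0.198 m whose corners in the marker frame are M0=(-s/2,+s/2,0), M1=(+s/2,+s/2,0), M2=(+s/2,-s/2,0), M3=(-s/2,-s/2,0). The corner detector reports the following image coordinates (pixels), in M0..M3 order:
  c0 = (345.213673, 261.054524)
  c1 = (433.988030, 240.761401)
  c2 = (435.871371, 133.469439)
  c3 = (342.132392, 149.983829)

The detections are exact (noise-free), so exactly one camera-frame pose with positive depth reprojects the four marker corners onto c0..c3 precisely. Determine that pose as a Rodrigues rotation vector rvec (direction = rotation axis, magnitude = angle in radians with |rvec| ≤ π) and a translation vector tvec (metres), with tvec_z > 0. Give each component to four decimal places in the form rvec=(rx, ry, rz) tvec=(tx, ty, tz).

Intrinsics K: fx=737.6, fy=833.6, cx=308.0, cy=259.4
Marker side s = 0.198 m; corners in marker frame (Z=0):
  M0 = (-0.0990, +0.0990, 0)
  M1 = (+0.0990, +0.0990, 0)
  M2 = (+0.0990, -0.0990, 0)
  M3 = (-0.0990, -0.0990, 0)
Detected image corners:
  c0 = (345.213673, 261.054524) px
  c1 = (433.988030, 240.761401) px
  c2 = (435.871371, 133.469439) px
  c3 = (342.132392, 149.983829) px
Planar DLT: solve 8×8 A·h = b for H (H[2,2]=1):
  H  [+546.53661 +109.15177 +390.30717]
  H  [-49.84658 +604.86811 +197.59320]
  H  [+0.22087 +0.27331 +1.00000]
B = K⁻¹H; ‖b₁‖=0.697254, ‖b₂‖=0.697254; λ = 2/(‖b₁‖+‖b₂‖) = 1.434198, sign → tz>0 ⇒ λ=+1.434198
r₁ = λ·B[:,0] = (+0.93042,-0.18433,+0.31677); r₂ = λ·B[:,1] = (+0.04856,+0.91869,+0.39198)
r₃ = r₁×r₂ = (-0.36326,-0.34933,+0.86372); SVD([r₁ r₂ r₃]) → R = UVᵀ:
  R  [+0.93042 +0.04856 -0.36326]
  R  [-0.18433 +0.91869 -0.34933]
  R  [+0.31677 +0.39198 +0.86372]
t = (+0.16004, -0.10634, +1.43420) m
tr R = 2.712827; θ = arccos((tr R − 1)/2) = 0.542514 rad = 31.084°
axis k = ((R−Rᵀ)₃₂, (R−Rᵀ)₁₃, (R−Rᵀ)₂₁) / (2 sinθ) = (+0.717922, -0.658574, -0.225539)
rvec = θ·k = (+0.389483, -0.357285, -0.122358)

rvec=(0.3895, -0.3573, -0.1224) tvec=(0.1600, -0.1063, 1.4342)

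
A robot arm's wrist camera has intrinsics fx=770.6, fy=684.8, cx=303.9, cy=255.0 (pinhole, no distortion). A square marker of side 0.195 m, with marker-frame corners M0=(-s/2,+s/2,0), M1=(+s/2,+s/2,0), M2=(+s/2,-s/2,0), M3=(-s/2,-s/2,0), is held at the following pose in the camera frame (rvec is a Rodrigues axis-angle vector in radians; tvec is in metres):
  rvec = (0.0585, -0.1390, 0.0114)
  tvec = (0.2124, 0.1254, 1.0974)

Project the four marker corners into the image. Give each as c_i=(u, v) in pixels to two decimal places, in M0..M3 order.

Intrinsics K: fx=770.6, fy=684.8, cx=303.9, cy=255.0
Marker side s = 0.195 m; corners in marker frame (Z=0):
  M0 = (-0.0975, +0.0975, 0)
  M1 = (+0.0975, +0.0975, 0)
  M2 = (+0.0975, -0.0975, 0)
  M3 = (-0.0975, -0.0975, 0)
rvec = (0.0585, -0.1390, 0.0114), |rvec| = θ = 0.15124 rad = 8.665°
Rodrigues: sinθ=0.15066, 1−cosθ=0.01141; R = I + sinθ·[k]× + (1−cosθ)·[k]×²:
    [+0.99029 -0.01541 -0.13814]
    [+0.00730 +0.99823 -0.05907]
    [+0.13880 +0.05749 +0.98865]
t = (0.2124, 0.1254, 1.0974) m
M0: Pc = R·M0+t = (+0.11434, +0.22202, +1.08947); u = 770.6·(+0.11434)/1.08947 + 303.9 = 384.7769, v = 684.8·(+0.22202)/1.08947 + 255.0 = 394.5504
M1: Pc = R·M1+t = (+0.30745, +0.22344, +1.11654); u = 770.6·(+0.30745)/1.11654 + 303.9 = 516.0929, v = 684.8·(+0.22344)/1.11654 + 255.0 = 392.0404
M2: Pc = R·M2+t = (+0.31046, +0.02878, +1.10533); u = 770.6·(+0.31046)/1.10533 + 303.9 = 520.3404, v = 684.8·(+0.02878)/1.10533 + 255.0 = 272.8332
M3: Pc = R·M3+t = (+0.11735, +0.02736, +1.07826); u = 770.6·(+0.11735)/1.07826 + 303.9 = 387.7659, v = 684.8·(+0.02736)/1.07826 + 255.0 = 272.3770

c0=(384.78, 394.55) c1=(516.09, 392.04) c2=(520.34, 272.83) c3=(387.77, 272.38)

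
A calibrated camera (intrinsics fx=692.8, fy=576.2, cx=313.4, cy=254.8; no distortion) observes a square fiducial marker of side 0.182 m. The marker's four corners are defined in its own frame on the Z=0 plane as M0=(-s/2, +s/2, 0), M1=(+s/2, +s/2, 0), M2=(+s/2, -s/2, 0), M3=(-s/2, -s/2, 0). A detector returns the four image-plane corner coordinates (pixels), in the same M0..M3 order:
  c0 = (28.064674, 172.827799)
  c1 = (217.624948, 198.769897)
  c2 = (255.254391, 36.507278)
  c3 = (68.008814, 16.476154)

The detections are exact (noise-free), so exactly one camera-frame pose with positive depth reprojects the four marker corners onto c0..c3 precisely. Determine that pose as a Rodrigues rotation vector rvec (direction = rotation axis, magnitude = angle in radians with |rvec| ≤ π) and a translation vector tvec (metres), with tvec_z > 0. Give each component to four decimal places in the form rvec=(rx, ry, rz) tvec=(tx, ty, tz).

rvec=(-0.0781, 0.1138, 0.1758) tvec=(-0.1582, -0.1649, 0.6349)

Intrinsics K: fx=692.8, fy=576.2, cx=313.4, cy=254.8
Marker side s = 0.182 m; corners in marker frame (Z=0):
  M0 = (-0.0910, +0.0910, 0)
  M1 = (+0.0910, +0.0910, 0)
  M2 = (+0.0910, -0.0910, 0)
  M3 = (-0.0910, -0.0910, 0)
Detected image corners:
  c0 = (28.064674, 172.827799) px
  c1 = (217.624948, 198.769897) px
  c2 = (255.254391, 36.507278) px
  c3 = (68.008814, 16.476154) px
Planar DLT: solve 8×8 A·h = b for H (H[2,2]=1):
  H  [+1008.30337 -228.34576 +140.80970]
  H  [+106.13150 +863.75020 +105.17746]
  H  [-0.18853 -0.10632 +1.00000]
B = K⁻¹H; ‖b₁‖=1.575071, ‖b₂‖=1.575071; λ = 2/(‖b₁‖+‖b₂‖) = 0.634892, sign → tz>0 ⇒ λ=+0.634892
r₁ = λ·B[:,0] = (+0.97817,+0.16987,-0.11970); r₂ = λ·B[:,1] = (-0.17872,+0.98158,-0.06750)
r₃ = r₁×r₂ = (+0.10602,+0.08742,+0.99051); SVD([r₁ r₂ r₃]) → R = UVᵀ:
  R  [+0.97817 -0.17872 +0.10602]
  R  [+0.16987 +0.98158 +0.08742]
  R  [-0.11970 -0.06750 +0.99051]
t = (-0.15816, -0.16486, +0.63489) m
tr R = 2.950264; θ = arccos((tr R − 1)/2) = 0.223480 rad = 12.804°
axis k = ((R−Rᵀ)₃₂, (R−Rᵀ)₁₃, (R−Rᵀ)₂₁) / (2 sinθ) = (-0.349509, +0.509240, +0.786459)
rvec = θ·k = (-0.078108, +0.113805, +0.175758)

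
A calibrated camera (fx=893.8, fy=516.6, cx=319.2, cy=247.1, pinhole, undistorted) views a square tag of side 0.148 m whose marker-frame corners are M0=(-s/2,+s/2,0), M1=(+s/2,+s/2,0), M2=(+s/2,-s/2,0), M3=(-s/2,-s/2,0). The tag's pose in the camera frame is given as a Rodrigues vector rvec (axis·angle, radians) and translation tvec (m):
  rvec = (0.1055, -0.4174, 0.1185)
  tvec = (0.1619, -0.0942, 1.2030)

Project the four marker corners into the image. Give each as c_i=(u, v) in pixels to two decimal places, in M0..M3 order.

c0=(383.42, 234.83) c1=(477.15, 241.16) c2=(493.31, 179.60) c3=(399.50, 170.00)

Intrinsics K: fx=893.8, fy=516.6, cx=319.2, cy=247.1
Marker side s = 0.148 m; corners in marker frame (Z=0):
  M0 = (-0.0740, +0.0740, 0)
  M1 = (+0.0740, +0.0740, 0)
  M2 = (+0.0740, -0.0740, 0)
  M3 = (-0.0740, -0.0740, 0)
rvec = (0.1055, -0.4174, 0.1185), |rvec| = θ = 0.44654 rad = 25.585°
Rodrigues: sinθ=0.43184, 1−cosθ=0.09805; R = I + sinθ·[k]× + (1−cosθ)·[k]×²:
    [+0.90742 -0.13626 -0.39752]
    [+0.09295 +0.98762 -0.12635]
    [+0.40981 +0.07771 +0.90885]
t = (0.1619, -0.0942, 1.2030) m
M0: Pc = R·M0+t = (+0.08467, -0.02799, +1.17842); u = 893.8·(+0.08467)/1.17842 + 319.2 = 383.4181, v = 516.6·(-0.02799)/1.17842 + 247.1 = 234.8279
M1: Pc = R·M1+t = (+0.21897, -0.01424, +1.23908); u = 893.8·(+0.21897)/1.23908 + 319.2 = 477.1499, v = 516.6·(-0.01424)/1.23908 + 247.1 = 241.1639
M2: Pc = R·M2+t = (+0.23913, -0.16041, +1.22758); u = 893.8·(+0.23913)/1.22758 + 319.2 = 493.3124, v = 516.6·(-0.16041)/1.22758 + 247.1 = 179.5965
M3: Pc = R·M3+t = (+0.10483, -0.17416, +1.16692); u = 893.8·(+0.10483)/1.16692 + 319.2 = 399.4969, v = 516.6·(-0.17416)/1.16692 + 247.1 = 169.9980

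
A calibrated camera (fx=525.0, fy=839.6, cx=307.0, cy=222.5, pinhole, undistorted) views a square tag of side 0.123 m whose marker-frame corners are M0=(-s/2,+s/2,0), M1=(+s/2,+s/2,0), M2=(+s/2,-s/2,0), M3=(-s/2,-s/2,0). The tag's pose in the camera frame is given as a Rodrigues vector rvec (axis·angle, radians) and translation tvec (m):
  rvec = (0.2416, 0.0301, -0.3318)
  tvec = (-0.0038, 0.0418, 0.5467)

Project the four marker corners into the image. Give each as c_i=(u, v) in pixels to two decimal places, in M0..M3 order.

Intrinsics K: fx=525.0, fy=839.6, cx=307.0, cy=222.5
Marker side s = 0.123 m; corners in marker frame (Z=0):
  M0 = (-0.0615, +0.0615, 0)
  M1 = (+0.0615, +0.0615, 0)
  M2 = (+0.0615, -0.0615, 0)
  M3 = (-0.0615, -0.0615, 0)
rvec = (0.2416, 0.0301, -0.3318), |rvec| = θ = 0.41154 rad = 23.580°
Rodrigues: sinθ=0.40002, 1−cosθ=0.08350; R = I + sinθ·[k]× + (1−cosθ)·[k]×²:
    [+0.94528 +0.32610 -0.01026]
    [-0.31893 +0.91695 -0.23976]
    [-0.06878 +0.22991 +0.97078]
t = (-0.0038, 0.0418, 0.5467) m
M0: Pc = R·M0+t = (-0.04188, +0.11781, +0.56507); u = 525.0·(-0.04188)/0.56507 + 307.0 = 268.0900, v = 839.6·(+0.11781)/0.56507 + 222.5 = 397.5411
M1: Pc = R·M1+t = (+0.07439, +0.07858, +0.55661); u = 525.0·(+0.07439)/0.55661 + 307.0 = 377.1652, v = 839.6·(+0.07858)/0.55661 + 222.5 = 341.0291
M2: Pc = R·M2+t = (+0.03428, -0.03421, +0.52833); u = 525.0·(+0.03428)/0.52833 + 307.0 = 341.0636, v = 839.6·(-0.03421)/0.52833 + 222.5 = 168.1404
M3: Pc = R·M3+t = (-0.08199, +0.00502, +0.53679); u = 525.0·(-0.08199)/0.53679 + 307.0 = 226.8111, v = 839.6·(+0.00502)/0.53679 + 222.5 = 230.3543

c0=(268.09, 397.54) c1=(377.17, 341.03) c2=(341.06, 168.14) c3=(226.81, 230.35)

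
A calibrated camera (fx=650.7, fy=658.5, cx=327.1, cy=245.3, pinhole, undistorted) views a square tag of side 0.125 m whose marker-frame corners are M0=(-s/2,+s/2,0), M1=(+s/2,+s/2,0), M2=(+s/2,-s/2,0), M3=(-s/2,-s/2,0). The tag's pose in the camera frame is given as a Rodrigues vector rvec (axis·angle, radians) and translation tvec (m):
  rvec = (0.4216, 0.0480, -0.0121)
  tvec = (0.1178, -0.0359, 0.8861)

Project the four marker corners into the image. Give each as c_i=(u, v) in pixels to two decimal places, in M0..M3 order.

Intrinsics K: fx=650.7, fy=658.5, cx=327.1, cy=245.3
Marker side s = 0.125 m; corners in marker frame (Z=0):
  M0 = (-0.0625, +0.0625, 0)
  M1 = (+0.0625, +0.0625, 0)
  M2 = (+0.0625, -0.0625, 0)
  M3 = (-0.0625, -0.0625, 0)
rvec = (0.4216, 0.0480, -0.0121), |rvec| = θ = 0.42450 rad = 24.322°
Rodrigues: sinθ=0.41186, 1−cosθ=0.08875; R = I + sinθ·[k]× + (1−cosθ)·[k]×²:
    [+0.99879 +0.02171 +0.04406]
    [-0.00177 +0.91238 -0.40934]
    [-0.04908 +0.40877 +0.91132]
t = (0.1178, -0.0359, 0.8861) m
M0: Pc = R·M0+t = (+0.05673, +0.02123, +0.91472); u = 650.7·(+0.05673)/0.91472 + 327.1 = 367.4575, v = 658.5·(+0.02123)/0.91472 + 245.3 = 260.5867
M1: Pc = R·M1+t = (+0.18158, +0.02101, +0.90858); u = 650.7·(+0.18158)/0.90858 + 327.1 = 457.1435, v = 658.5·(+0.02101)/0.90858 + 245.3 = 260.5294
M2: Pc = R·M2+t = (+0.17887, -0.09303, +0.85748); u = 650.7·(+0.17887)/0.85748 + 327.1 = 462.8335, v = 658.5·(-0.09303)/0.85748 + 245.3 = 173.8546
M3: Pc = R·M3+t = (+0.05402, -0.09281, +0.86362); u = 650.7·(+0.05402)/0.86362 + 327.1 = 367.8008, v = 658.5·(-0.09281)/0.86362 + 245.3 = 174.5311

c0=(367.46, 260.59) c1=(457.14, 260.53) c2=(462.83, 173.85) c3=(367.80, 174.53)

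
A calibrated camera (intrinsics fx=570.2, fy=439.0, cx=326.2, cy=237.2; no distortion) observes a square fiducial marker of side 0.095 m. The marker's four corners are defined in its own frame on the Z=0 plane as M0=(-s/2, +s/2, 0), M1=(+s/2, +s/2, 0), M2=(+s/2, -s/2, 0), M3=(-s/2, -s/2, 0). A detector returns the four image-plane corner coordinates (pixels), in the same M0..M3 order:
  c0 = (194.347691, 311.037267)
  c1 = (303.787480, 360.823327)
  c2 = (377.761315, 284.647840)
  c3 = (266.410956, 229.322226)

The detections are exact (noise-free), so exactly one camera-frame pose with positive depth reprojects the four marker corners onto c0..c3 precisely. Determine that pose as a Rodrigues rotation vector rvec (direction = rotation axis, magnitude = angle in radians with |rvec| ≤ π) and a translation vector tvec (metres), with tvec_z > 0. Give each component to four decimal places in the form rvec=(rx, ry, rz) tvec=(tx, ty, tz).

Intrinsics K: fx=570.2, fy=439.0, cx=326.2, cy=237.2
Marker side s = 0.095 m; corners in marker frame (Z=0):
  M0 = (-0.0475, +0.0475, 0)
  M1 = (+0.0475, +0.0475, 0)
  M2 = (+0.0475, -0.0475, 0)
  M3 = (-0.0475, -0.0475, 0)
Detected image corners:
  c0 = (194.347691, 311.037267) px
  c1 = (303.787480, 360.823327) px
  c2 = (377.761315, 284.647840) px
  c3 = (266.410956, 229.322226) px
Planar DLT: solve 8×8 A·h = b for H (H[2,2]=1):
  H  [+1284.23373 -635.83520 +285.89307]
  H  [+679.64086 +968.46195 +297.86578]
  H  [+0.42862 +0.46567 +1.00000]
B = K⁻¹H; ‖b₁‖=2.438300, ‖b₂‖=2.438300; λ = 2/(‖b₁‖+‖b₂‖) = 0.410122, sign → tz>0 ⇒ λ=+0.410122
r₁ = λ·B[:,0] = (+0.82313,+0.53995,+0.17578); r₂ = λ·B[:,1] = (-0.56659,+0.80156,+0.19098)
r₃ = r₁×r₂ = (-0.03778,-0.25680,+0.96573); SVD([r₁ r₂ r₃]) → R = UVᵀ:
  R  [+0.82313 -0.56659 -0.03778]
  R  [+0.53995 +0.80156 -0.25680]
  R  [+0.17578 +0.19098 +0.96573]
t = (-0.02899, +0.05668, +0.41012) m
tr R = 2.590423; θ = arccos((tr R − 1)/2) = 0.651440 rad = 37.325°
axis k = ((R−Rᵀ)₃₂, (R−Rᵀ)₁₃, (R−Rᵀ)₂₁) / (2 sinθ) = (+0.369258, -0.176112, +0.912487)
rvec = θ·k = (+0.240549, -0.114727, +0.594431)

rvec=(0.2405, -0.1147, 0.5944) tvec=(-0.0290, 0.0567, 0.4101)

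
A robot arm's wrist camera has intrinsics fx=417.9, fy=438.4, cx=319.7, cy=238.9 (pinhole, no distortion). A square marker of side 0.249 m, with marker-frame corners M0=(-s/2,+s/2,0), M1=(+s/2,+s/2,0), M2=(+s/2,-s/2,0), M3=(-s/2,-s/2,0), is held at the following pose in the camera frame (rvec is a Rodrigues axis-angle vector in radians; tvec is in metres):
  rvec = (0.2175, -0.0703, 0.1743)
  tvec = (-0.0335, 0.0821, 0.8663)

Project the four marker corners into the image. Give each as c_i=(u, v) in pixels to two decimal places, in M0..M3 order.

c0=(235.21, 329.11) c1=(350.45, 346.78) c2=(374.27, 230.07) c3=(252.45, 208.21)

Intrinsics K: fx=417.9, fy=438.4, cx=319.7, cy=238.9
Marker side s = 0.249 m; corners in marker frame (Z=0):
  M0 = (-0.1245, +0.1245, 0)
  M1 = (+0.1245, +0.1245, 0)
  M2 = (+0.1245, -0.1245, 0)
  M3 = (-0.1245, -0.1245, 0)
rvec = (0.2175, -0.0703, 0.1743), |rvec| = θ = 0.28745 rad = 16.470°
Rodrigues: sinθ=0.28351, 1−cosθ=0.04103; R = I + sinθ·[k]× + (1−cosθ)·[k]×²:
    [+0.98246 -0.17950 -0.05051]
    [+0.16432 +0.96142 -0.22060]
    [+0.08816 +0.20843 +0.97406]
t = (-0.0335, 0.0821, 0.8663) m
M0: Pc = R·M0+t = (-0.17816, +0.18134, +0.88127); u = 417.9·(-0.17816)/0.88127 + 319.7 = 235.2145, v = 438.4·(+0.18134)/0.88127 + 238.9 = 329.1096
M1: Pc = R·M1+t = (+0.06647, +0.22225, +0.90323); u = 417.9·(+0.06647)/0.90323 + 319.7 = 350.4532, v = 438.4·(+0.22225)/0.90323 + 238.9 = 346.7761
M2: Pc = R·M2+t = (+0.11116, -0.01714, +0.85133); u = 417.9·(+0.11116)/0.85133 + 319.7 = 374.2685, v = 438.4·(-0.01714)/0.85133 + 238.9 = 230.0737
M3: Pc = R·M3+t = (-0.13347, -0.05805, +0.82937); u = 417.9·(-0.13347)/0.82937 + 319.7 = 252.4488, v = 438.4·(-0.05805)/0.82937 + 238.9 = 208.2128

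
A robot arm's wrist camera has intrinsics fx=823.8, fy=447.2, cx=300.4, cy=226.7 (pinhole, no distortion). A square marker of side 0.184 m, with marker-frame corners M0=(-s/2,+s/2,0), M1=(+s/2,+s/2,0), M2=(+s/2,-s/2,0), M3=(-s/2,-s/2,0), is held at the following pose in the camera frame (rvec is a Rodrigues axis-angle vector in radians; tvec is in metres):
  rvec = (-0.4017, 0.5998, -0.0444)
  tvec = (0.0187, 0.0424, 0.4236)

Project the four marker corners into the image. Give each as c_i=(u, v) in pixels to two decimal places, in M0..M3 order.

c0=(179.66, 371.12) c1=(514.07, 375.63) c2=(505.19, 164.63) c3=(218.55, 202.01)

Intrinsics K: fx=823.8, fy=447.2, cx=300.4, cy=226.7
Marker side s = 0.184 m; corners in marker frame (Z=0):
  M0 = (-0.0920, +0.0920, 0)
  M1 = (+0.0920, +0.0920, 0)
  M2 = (+0.0920, -0.0920, 0)
  M3 = (-0.0920, -0.0920, 0)
rvec = (-0.4017, 0.5998, -0.0444), |rvec| = θ = 0.72325 rad = 41.439°
Rodrigues: sinθ=0.66183, 1−cosθ=0.25034; R = I + sinθ·[k]× + (1−cosθ)·[k]×²:
    [+0.82688 -0.07468 +0.55739]
    [-0.15594 +0.92183 +0.35484]
    [-0.54032 -0.38033 +0.75060]
t = (0.0187, 0.0424, 0.4236) m
M0: Pc = R·M0+t = (-0.06424, +0.14155, +0.43832); u = 823.8·(-0.06424)/0.43832 + 300.4 = 179.6571, v = 447.2·(+0.14155)/0.43832 + 226.7 = 371.1228
M1: Pc = R·M1+t = (+0.08790, +0.11286, +0.33890); u = 823.8·(+0.08790)/0.33890 + 300.4 = 514.0741, v = 447.2·(+0.11286)/0.33890 + 226.7 = 375.6288
M2: Pc = R·M2+t = (+0.10164, -0.05675, +0.40888); u = 823.8·(+0.10164)/0.40888 + 300.4 = 505.1887, v = 447.2·(-0.05675)/0.40888 + 226.7 = 164.6263
M3: Pc = R·M3+t = (-0.05050, -0.02806, +0.50830); u = 823.8·(-0.05050)/0.50830 + 300.4 = 218.5506, v = 447.2·(-0.02806)/0.50830 + 226.7 = 202.0110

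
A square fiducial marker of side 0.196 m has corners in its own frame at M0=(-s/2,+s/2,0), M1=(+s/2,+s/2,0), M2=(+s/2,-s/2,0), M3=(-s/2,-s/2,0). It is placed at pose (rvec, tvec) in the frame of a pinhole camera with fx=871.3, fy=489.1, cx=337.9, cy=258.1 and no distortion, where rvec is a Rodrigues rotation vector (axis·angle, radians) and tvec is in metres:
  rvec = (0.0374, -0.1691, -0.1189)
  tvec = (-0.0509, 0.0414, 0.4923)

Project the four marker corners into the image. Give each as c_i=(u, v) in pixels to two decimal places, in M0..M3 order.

c0=(92.19, 411.25) c1=(433.45, 378.92) c2=(396.27, 192.37) c3=(45.76, 212.49)

Intrinsics K: fx=871.3, fy=489.1, cx=337.9, cy=258.1
Marker side s = 0.196 m; corners in marker frame (Z=0):
  M0 = (-0.0980, +0.0980, 0)
  M1 = (+0.0980, +0.0980, 0)
  M2 = (+0.0980, -0.0980, 0)
  M3 = (-0.0980, -0.0980, 0)
rvec = (0.0374, -0.1691, -0.1189), |rvec| = θ = 0.21007 rad = 12.036°
Rodrigues: sinθ=0.20853, 1−cosθ=0.02198; R = I + sinθ·[k]× + (1−cosθ)·[k]×²:
    [+0.97871 +0.11488 -0.17007]
    [-0.12118 +0.99226 -0.02711]
    [+0.16564 +0.04714 +0.98506]
t = (-0.0509, 0.0414, 0.4923) m
M0: Pc = R·M0+t = (-0.13556, +0.15052, +0.48069); u = 871.3·(-0.13556)/0.48069 + 337.9 = 92.1894, v = 489.1·(+0.15052)/0.48069 + 258.1 = 411.2514
M1: Pc = R·M1+t = (+0.05627, +0.12677, +0.51315); u = 871.3·(+0.05627)/0.51315 + 337.9 = 433.4457, v = 489.1·(+0.12677)/0.51315 + 258.1 = 378.9242
M2: Pc = R·M2+t = (+0.03376, -0.06772, +0.50391); u = 871.3·(+0.03376)/0.50391 + 337.9 = 396.2662, v = 489.1·(-0.06772)/0.50391 + 258.1 = 192.3737
M3: Pc = R·M3+t = (-0.15807, -0.04397, +0.47145); u = 871.3·(-0.15807)/0.47145 + 337.9 = 45.7613, v = 489.1·(-0.04397)/0.47145 + 258.1 = 212.4876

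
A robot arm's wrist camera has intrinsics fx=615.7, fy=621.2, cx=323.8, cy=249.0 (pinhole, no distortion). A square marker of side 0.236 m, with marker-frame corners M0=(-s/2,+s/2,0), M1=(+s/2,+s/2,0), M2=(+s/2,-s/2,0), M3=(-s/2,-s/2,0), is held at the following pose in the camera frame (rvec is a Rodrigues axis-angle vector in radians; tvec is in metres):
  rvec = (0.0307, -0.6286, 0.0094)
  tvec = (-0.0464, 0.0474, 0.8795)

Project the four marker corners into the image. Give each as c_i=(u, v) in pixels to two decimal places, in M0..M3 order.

c0=(214.78, 375.36) c1=(354.14, 356.85) c2=(357.12, 202.63) c3=(217.22, 194.75)

Intrinsics K: fx=615.7, fy=621.2, cx=323.8, cy=249.0
Marker side s = 0.236 m; corners in marker frame (Z=0):
  M0 = (-0.1180, +0.1180, 0)
  M1 = (+0.1180, +0.1180, 0)
  M2 = (+0.1180, -0.1180, 0)
  M3 = (-0.1180, -0.1180, 0)
rvec = (0.0307, -0.6286, 0.0094), |rvec| = θ = 0.62942 rad = 36.063°
Rodrigues: sinθ=0.58868, 1−cosθ=0.19163; R = I + sinθ·[k]× + (1−cosθ)·[k]×²:
    [+0.80883 -0.01813 -0.58777]
    [-0.00054 +0.99950 -0.03157]
    [+0.58805 +0.02585 +0.80841]
t = (-0.0464, 0.0474, 0.8795) m
M0: Pc = R·M0+t = (-0.14398, +0.16541, +0.81316); u = 615.7·(-0.14398)/0.81316 + 323.8 = 214.7827, v = 621.2·(+0.16541)/0.81316 + 249.0 = 375.3584
M1: Pc = R·M1+t = (+0.04690, +0.16528, +0.95194); u = 615.7·(+0.04690)/0.95194 + 323.8 = 354.1358, v = 621.2·(+0.16528)/0.95194 + 249.0 = 356.8535
M2: Pc = R·M2+t = (+0.05118, -0.07061, +0.94584); u = 615.7·(+0.05118)/0.94584 + 323.8 = 357.1161, v = 621.2·(-0.07061)/0.94584 + 249.0 = 202.6285
M3: Pc = R·M3+t = (-0.13970, -0.07048, +0.80706); u = 615.7·(-0.13970)/0.80706 + 323.8 = 217.2219, v = 621.2·(-0.07048)/0.80706 + 249.0 = 194.7532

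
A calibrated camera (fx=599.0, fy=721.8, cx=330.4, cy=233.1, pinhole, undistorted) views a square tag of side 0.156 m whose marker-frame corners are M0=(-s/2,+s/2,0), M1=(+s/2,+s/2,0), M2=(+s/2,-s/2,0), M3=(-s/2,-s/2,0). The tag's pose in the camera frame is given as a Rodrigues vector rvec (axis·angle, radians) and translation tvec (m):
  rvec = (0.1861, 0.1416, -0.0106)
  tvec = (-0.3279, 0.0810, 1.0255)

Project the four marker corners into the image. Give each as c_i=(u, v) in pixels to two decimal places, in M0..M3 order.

c0=(100.53, 341.25) c1=(185.52, 343.85) c2=(179.16, 236.39) c3=(91.92, 236.03)

Intrinsics K: fx=599.0, fy=721.8, cx=330.4, cy=233.1
Marker side s = 0.156 m; corners in marker frame (Z=0):
  M0 = (-0.0780, +0.0780, 0)
  M1 = (+0.0780, +0.0780, 0)
  M2 = (+0.0780, -0.0780, 0)
  M3 = (-0.0780, -0.0780, 0)
rvec = (0.1861, 0.1416, -0.0106), |rvec| = θ = 0.23409 rad = 13.412°
Rodrigues: sinθ=0.23195, 1−cosθ=0.02727; R = I + sinθ·[k]× + (1−cosθ)·[k]×²:
    [+0.98996 +0.02362 +0.13933]
    [+0.00261 +0.98271 -0.18515]
    [-0.14129 +0.18366 +0.97278]
t = (-0.3279, 0.0810, 1.0255) m
M0: Pc = R·M0+t = (-0.40327, +0.15745, +1.05085); u = 599.0·(-0.40327)/1.05085 + 330.4 = 100.5265, v = 721.8·(+0.15745)/1.05085 + 233.1 = 341.2466
M1: Pc = R·M1+t = (-0.24884, +0.15785, +1.02880); u = 599.0·(-0.24884)/1.02880 + 330.4 = 185.5178, v = 721.8·(+0.15785)/1.02880 + 233.1 = 343.8496
M2: Pc = R·M2+t = (-0.25253, +0.00455, +1.00015); u = 599.0·(-0.25253)/1.00015 + 330.4 = 179.1608, v = 721.8·(+0.00455)/1.00015 + 233.1 = 236.3856
M3: Pc = R·M3+t = (-0.40696, +0.00415, +1.02220); u = 599.0·(-0.40696)/1.02220 + 330.4 = 91.9243, v = 721.8·(+0.00415)/1.02220 + 233.1 = 236.0270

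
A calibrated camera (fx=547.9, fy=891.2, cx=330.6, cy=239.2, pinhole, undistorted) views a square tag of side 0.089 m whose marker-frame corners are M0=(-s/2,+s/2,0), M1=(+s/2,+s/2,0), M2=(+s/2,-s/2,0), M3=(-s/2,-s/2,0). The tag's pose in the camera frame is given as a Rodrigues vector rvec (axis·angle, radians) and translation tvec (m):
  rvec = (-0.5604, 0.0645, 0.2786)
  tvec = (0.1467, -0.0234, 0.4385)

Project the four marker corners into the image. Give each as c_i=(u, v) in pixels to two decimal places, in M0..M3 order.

Intrinsics K: fx=547.9, fy=891.2, cx=330.6, cy=239.2
Marker side s = 0.089 m; corners in marker frame (Z=0):
  M0 = (-0.0445, +0.0445, 0)
  M1 = (+0.0445, +0.0445, 0)
  M2 = (+0.0445, -0.0445, 0)
  M3 = (-0.0445, -0.0445, 0)
rvec = (-0.5604, 0.0645, 0.2786), |rvec| = θ = 0.62915 rad = 36.047°
Rodrigues: sinθ=0.58846, 1−cosθ=0.19147; R = I + sinθ·[k]× + (1−cosθ)·[k]×²:
    [+0.96044 -0.27807 -0.01519]
    [+0.24310 +0.81054 +0.53285]
    [-0.13585 -0.51546 +0.84608]
t = (0.1467, -0.0234, 0.4385) m
M0: Pc = R·M0+t = (+0.09159, +0.00185, +0.42161); u = 547.9·(+0.09159)/0.42161 + 330.6 = 449.6212, v = 891.2·(+0.00185)/0.42161 + 239.2 = 243.1134
M1: Pc = R·M1+t = (+0.17707, +0.02349, +0.40952); u = 547.9·(+0.17707)/0.40952 + 330.6 = 567.4996, v = 891.2·(+0.02349)/0.40952 + 239.2 = 290.3128
M2: Pc = R·M2+t = (+0.20181, -0.04865, +0.45539); u = 547.9·(+0.20181)/0.45539 + 330.6 = 573.4095, v = 891.2·(-0.04865)/0.45539 + 239.2 = 143.9897
M3: Pc = R·M3+t = (+0.11633, -0.07029, +0.46748); u = 547.9·(+0.11633)/0.46748 + 330.6 = 466.9461, v = 891.2·(-0.07029)/0.46748 + 239.2 = 105.2066

c0=(449.62, 243.11) c1=(567.50, 290.31) c2=(573.41, 143.99) c3=(466.95, 105.21)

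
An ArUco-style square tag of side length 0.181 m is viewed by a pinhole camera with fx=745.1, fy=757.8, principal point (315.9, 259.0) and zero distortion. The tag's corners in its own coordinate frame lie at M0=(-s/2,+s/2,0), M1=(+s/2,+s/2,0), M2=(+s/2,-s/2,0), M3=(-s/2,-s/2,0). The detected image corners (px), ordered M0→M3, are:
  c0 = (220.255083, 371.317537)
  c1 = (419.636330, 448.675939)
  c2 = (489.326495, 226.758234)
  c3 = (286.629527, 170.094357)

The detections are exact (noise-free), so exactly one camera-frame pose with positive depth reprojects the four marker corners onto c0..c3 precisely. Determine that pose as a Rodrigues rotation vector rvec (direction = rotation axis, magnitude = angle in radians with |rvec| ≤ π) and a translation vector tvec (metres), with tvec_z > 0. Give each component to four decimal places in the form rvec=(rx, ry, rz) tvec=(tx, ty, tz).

rvec=(-0.1021, 0.3128, 0.3087) tvec=(0.0279, 0.0350, 0.6180)

Intrinsics K: fx=745.1, fy=757.8, cx=315.9, cy=259.0
Marker side s = 0.181 m; corners in marker frame (Z=0):
  M0 = (-0.0905, +0.0905, 0)
  M1 = (+0.0905, +0.0905, 0)
  M2 = (+0.0905, -0.0905, 0)
  M3 = (-0.0905, -0.0905, 0)
Detected image corners:
  c0 = (220.255083, 371.317537) px
  c1 = (419.636330, 448.675939) px
  c2 = (489.326495, 226.758234) px
  c3 = (286.629527, 170.094357) px
Planar DLT: solve 8×8 A·h = b for H (H[2,2]=1):
  H  [+928.78903 -404.77652 +349.53966]
  H  [+213.38520 +1141.02668 +301.85907]
  H  [-0.51416 -0.08287 +1.00000]
B = K⁻¹H; ‖b₁‖=1.618119, ‖b₂‖=1.618119; λ = 2/(‖b₁‖+‖b₂‖) = 0.618002, sign → tz>0 ⇒ λ=+0.618002
r₁ = λ·B[:,0] = (+0.90507,+0.28262,-0.31775); r₂ = λ·B[:,1] = (-0.31402,+0.94804,-0.05122)
r₃ = r₁×r₂ = (+0.28677,+0.14613,+0.94679); SVD([r₁ r₂ r₃]) → R = UVᵀ:
  R  [+0.90507 -0.31402 +0.28677]
  R  [+0.28262 +0.94804 +0.14613]
  R  [-0.31775 -0.05122 +0.94679]
t = (+0.02790, +0.03495, +0.61800) m
tr R = 2.799899; θ = arccos((tr R − 1)/2) = 0.451142 rad = 25.849°
axis k = ((R−Rᵀ)₃₂, (R−Rᵀ)₁₃, (R−Rᵀ)₂₁) / (2 sinθ) = (-0.226320, +0.693263, +0.684227)
rvec = θ·k = (-0.102102, +0.312760, +0.308684)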